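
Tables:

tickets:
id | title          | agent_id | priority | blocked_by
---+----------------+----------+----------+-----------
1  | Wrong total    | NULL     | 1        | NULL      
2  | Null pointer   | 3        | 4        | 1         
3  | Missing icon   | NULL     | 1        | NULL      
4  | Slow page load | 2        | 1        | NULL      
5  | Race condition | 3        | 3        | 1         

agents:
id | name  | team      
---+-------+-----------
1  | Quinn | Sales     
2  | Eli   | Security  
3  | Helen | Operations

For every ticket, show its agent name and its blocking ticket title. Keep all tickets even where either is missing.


Two LEFT JOINs from the same base table tickets: one to agents via agent_id, one to tickets itself via blocked_by. Both are LEFT so every ticket is preserved.
Match against agents:
  - ticket 1 (Wrong total): agent_id=NULL, no match -> kept with NULL
  - ticket 2 (Null pointer): agent_id=3 -> matches Helen
  - ticket 3 (Missing icon): agent_id=NULL, no match -> kept with NULL
  - ticket 4 (Slow page load): agent_id=2 -> matches Eli
  - ticket 5 (Race condition): agent_id=3 -> matches Helen
Match against tickets (self):
  - ticket 1 (Wrong total): blocked_by=NULL -> NULL
  - ticket 2 (Null pointer): blocked_by=1 -> Wrong total
  - ticket 3 (Missing icon): blocked_by=NULL -> NULL
  - ticket 4 (Slow page load): blocked_by=NULL -> NULL
  - ticket 5 (Race condition): blocked_by=1 -> Wrong total

SQL:
SELECT a.title, b.name AS agent, c.title AS blocked_by
FROM tickets a
LEFT JOIN agents b ON a.agent_id = b.id
LEFT JOIN tickets c ON a.blocked_by = c.id

Result:
title          | agent | blocked_by 
---------------+-------+------------
Wrong total    | NULL  | NULL       
Null pointer   | Helen | Wrong total
Missing icon   | NULL  | NULL       
Slow page load | Eli   | NULL       
Race condition | Helen | Wrong total


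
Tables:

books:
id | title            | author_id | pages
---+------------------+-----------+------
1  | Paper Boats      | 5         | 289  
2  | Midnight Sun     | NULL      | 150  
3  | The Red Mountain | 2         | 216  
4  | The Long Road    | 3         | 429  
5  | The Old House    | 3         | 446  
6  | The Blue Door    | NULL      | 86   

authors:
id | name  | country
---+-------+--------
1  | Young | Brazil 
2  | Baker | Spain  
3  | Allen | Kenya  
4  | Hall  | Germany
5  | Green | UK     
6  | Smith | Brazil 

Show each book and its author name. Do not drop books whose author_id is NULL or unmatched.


LEFT JOIN keeps every row from books (the left table); where author_id has no match in authors, the author columns become NULL. Walk through each book:
  - book 1 (Paper Boats): author_id=5 -> matches Green
  - book 2 (Midnight Sun): author_id=NULL, no match -> kept with NULL
  - book 3 (The Red Mountain): author_id=2 -> matches Baker
  - book 4 (The Long Road): author_id=3 -> matches Allen
  - book 5 (The Old House): author_id=3 -> matches Allen
  - book 6 (The Blue Door): author_id=NULL, no match -> kept with NULL
All 6 rows appear; 2 have NULL author.

SQL:
SELECT a.title, b.name AS author
FROM books a
LEFT JOIN authors b ON a.author_id = b.id

Result:
title            | author
-----------------+-------
Paper Boats      | Green 
Midnight Sun     | NULL  
The Red Mountain | Baker 
The Long Road    | Allen 
The Old House    | Allen 
The Blue Door    | NULL  


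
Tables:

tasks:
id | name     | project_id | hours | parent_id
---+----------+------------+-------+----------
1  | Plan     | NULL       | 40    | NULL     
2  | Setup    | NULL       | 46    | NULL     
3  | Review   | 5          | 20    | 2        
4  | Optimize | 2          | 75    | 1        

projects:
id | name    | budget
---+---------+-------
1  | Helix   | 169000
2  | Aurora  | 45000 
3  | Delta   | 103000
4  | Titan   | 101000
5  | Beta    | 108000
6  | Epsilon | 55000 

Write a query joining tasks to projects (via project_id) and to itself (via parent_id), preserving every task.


Two LEFT JOINs from the same base table tasks: one to projects via project_id, one to tasks itself via parent_id. Both are LEFT so every task is preserved.
Match against projects:
  - task 1 (Plan): project_id=NULL, no match -> kept with NULL
  - task 2 (Setup): project_id=NULL, no match -> kept with NULL
  - task 3 (Review): project_id=5 -> matches Beta
  - task 4 (Optimize): project_id=2 -> matches Aurora
Match against tasks (self):
  - task 1 (Plan): parent_id=NULL -> NULL
  - task 2 (Setup): parent_id=NULL -> NULL
  - task 3 (Review): parent_id=2 -> Setup
  - task 4 (Optimize): parent_id=1 -> Plan

SQL:
SELECT a.name, b.name AS project, c.name AS parent
FROM tasks a
LEFT JOIN projects b ON a.project_id = b.id
LEFT JOIN tasks c ON a.parent_id = c.id

Result:
name     | project | parent
---------+---------+-------
Plan     | NULL    | NULL  
Setup    | NULL    | NULL  
Review   | Beta    | Setup 
Optimize | Aurora  | Plan  


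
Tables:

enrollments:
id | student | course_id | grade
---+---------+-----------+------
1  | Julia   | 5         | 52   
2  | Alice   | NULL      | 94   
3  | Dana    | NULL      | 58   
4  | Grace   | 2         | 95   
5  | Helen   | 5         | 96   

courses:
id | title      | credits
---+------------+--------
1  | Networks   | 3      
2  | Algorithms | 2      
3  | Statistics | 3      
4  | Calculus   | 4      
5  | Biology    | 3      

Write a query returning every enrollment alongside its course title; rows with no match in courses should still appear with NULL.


LEFT JOIN keeps every row from enrollments (the left table); where course_id has no match in courses, the course columns become NULL. Walk through each enrollment:
  - enrollment 1 (Julia): course_id=5 -> matches Biology
  - enrollment 2 (Alice): course_id=NULL, no match -> kept with NULL
  - enrollment 3 (Dana): course_id=NULL, no match -> kept with NULL
  - enrollment 4 (Grace): course_id=2 -> matches Algorithms
  - enrollment 5 (Helen): course_id=5 -> matches Biology
All 5 rows appear; 2 have NULL course.

SQL:
SELECT a.student, b.title AS course
FROM enrollments a
LEFT JOIN courses b ON a.course_id = b.id

Result:
student | course    
--------+-----------
Julia   | Biology   
Alice   | NULL      
Dana    | NULL      
Grace   | Algorithms
Helen   | Biology   


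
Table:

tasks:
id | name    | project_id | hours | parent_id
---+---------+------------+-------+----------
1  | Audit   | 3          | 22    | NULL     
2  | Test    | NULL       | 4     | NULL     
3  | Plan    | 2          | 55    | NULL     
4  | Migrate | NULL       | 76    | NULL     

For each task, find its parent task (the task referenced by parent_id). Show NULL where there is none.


This is a self-join: tasks is joined to a second copy of itself, matching each row's parent_id to another row's id. Use LEFT JOIN so rows with parent_id=NULL are kept.
  - task 1 (Audit): parent_id=NULL -> NULL
  - task 2 (Test): parent_id=NULL -> NULL
  - task 3 (Plan): parent_id=NULL -> NULL
  - task 4 (Migrate): parent_id=NULL -> NULL

SQL:
SELECT a.name AS item, b.name AS parent
FROM tasks a
LEFT JOIN tasks b ON a.parent_id = b.id

Result:
item    | parent
--------+-------
Audit   | NULL  
Test    | NULL  
Plan    | NULL  
Migrate | NULL  


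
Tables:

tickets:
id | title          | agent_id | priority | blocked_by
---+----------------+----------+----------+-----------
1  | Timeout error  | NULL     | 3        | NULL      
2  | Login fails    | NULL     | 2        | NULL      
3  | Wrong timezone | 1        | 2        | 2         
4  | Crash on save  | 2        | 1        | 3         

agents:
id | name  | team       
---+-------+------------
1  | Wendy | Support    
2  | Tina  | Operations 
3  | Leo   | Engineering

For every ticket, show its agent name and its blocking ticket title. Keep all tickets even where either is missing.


Two LEFT JOINs from the same base table tickets: one to agents via agent_id, one to tickets itself via blocked_by. Both are LEFT so every ticket is preserved.
Match against agents:
  - ticket 1 (Timeout error): agent_id=NULL, no match -> kept with NULL
  - ticket 2 (Login fails): agent_id=NULL, no match -> kept with NULL
  - ticket 3 (Wrong timezone): agent_id=1 -> matches Wendy
  - ticket 4 (Crash on save): agent_id=2 -> matches Tina
Match against tickets (self):
  - ticket 1 (Timeout error): blocked_by=NULL -> NULL
  - ticket 2 (Login fails): blocked_by=NULL -> NULL
  - ticket 3 (Wrong timezone): blocked_by=2 -> Login fails
  - ticket 4 (Crash on save): blocked_by=3 -> Wrong timezone

SQL:
SELECT a.title, b.name AS agent, c.title AS blocked_by
FROM tickets a
LEFT JOIN agents b ON a.agent_id = b.id
LEFT JOIN tickets c ON a.blocked_by = c.id

Result:
title          | agent | blocked_by    
---------------+-------+---------------
Timeout error  | NULL  | NULL          
Login fails    | NULL  | NULL          
Wrong timezone | Wendy | Login fails   
Crash on save  | Tina  | Wrong timezone


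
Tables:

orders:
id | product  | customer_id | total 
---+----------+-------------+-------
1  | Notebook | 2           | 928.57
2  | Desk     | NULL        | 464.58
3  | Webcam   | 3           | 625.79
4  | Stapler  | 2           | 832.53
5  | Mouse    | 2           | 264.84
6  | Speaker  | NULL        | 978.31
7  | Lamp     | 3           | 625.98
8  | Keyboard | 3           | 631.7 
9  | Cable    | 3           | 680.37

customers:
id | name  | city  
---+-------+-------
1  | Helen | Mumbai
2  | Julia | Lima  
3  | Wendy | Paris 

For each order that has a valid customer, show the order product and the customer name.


INNER JOIN keeps only orders rows whose customer_id matches an id in customers. Walk through each order:
  - order 1 (Notebook): customer_id=2 -> matches Julia
  - order 2 (Desk): customer_id=NULL, no match -> dropped
  - order 3 (Webcam): customer_id=3 -> matches Wendy
  - order 4 (Stapler): customer_id=2 -> matches Julia
  - order 5 (Mouse): customer_id=2 -> matches Julia
  - order 6 (Speaker): customer_id=NULL, no match -> dropped
  - order 7 (Lamp): customer_id=3 -> matches Wendy
  - order 8 (Keyboard): customer_id=3 -> matches Wendy
  - order 9 (Cable): customer_id=3 -> matches Wendy
So 2 of 9 rows are dropped.

SQL:
SELECT a.product, b.name AS customer
FROM orders a
INNER JOIN customers b ON a.customer_id = b.id

Result:
product  | customer
---------+---------
Notebook | Julia   
Webcam   | Wendy   
Stapler  | Julia   
Mouse    | Julia   
Lamp     | Wendy   
Keyboard | Wendy   
Cable    | Wendy   


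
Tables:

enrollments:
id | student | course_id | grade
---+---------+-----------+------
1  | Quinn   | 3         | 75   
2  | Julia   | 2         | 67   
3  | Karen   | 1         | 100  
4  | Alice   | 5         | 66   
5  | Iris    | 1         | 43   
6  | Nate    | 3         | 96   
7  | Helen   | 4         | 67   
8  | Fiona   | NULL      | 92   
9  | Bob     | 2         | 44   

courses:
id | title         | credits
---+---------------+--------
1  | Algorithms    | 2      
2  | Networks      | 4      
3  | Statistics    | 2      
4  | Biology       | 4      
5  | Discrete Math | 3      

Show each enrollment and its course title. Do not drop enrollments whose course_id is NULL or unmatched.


LEFT JOIN keeps every row from enrollments (the left table); where course_id has no match in courses, the course columns become NULL. Walk through each enrollment:
  - enrollment 1 (Quinn): course_id=3 -> matches Statistics
  - enrollment 2 (Julia): course_id=2 -> matches Networks
  - enrollment 3 (Karen): course_id=1 -> matches Algorithms
  - enrollment 4 (Alice): course_id=5 -> matches Discrete Math
  - enrollment 5 (Iris): course_id=1 -> matches Algorithms
  - enrollment 6 (Nate): course_id=3 -> matches Statistics
  - enrollment 7 (Helen): course_id=4 -> matches Biology
  - enrollment 8 (Fiona): course_id=NULL, no match -> kept with NULL
  - enrollment 9 (Bob): course_id=2 -> matches Networks
All 9 rows appear; 1 has NULL course.

SQL:
SELECT a.student, b.title AS course
FROM enrollments a
LEFT JOIN courses b ON a.course_id = b.id

Result:
student | course       
--------+--------------
Quinn   | Statistics   
Julia   | Networks     
Karen   | Algorithms   
Alice   | Discrete Math
Iris    | Algorithms   
Nate    | Statistics   
Helen   | Biology      
Fiona   | NULL         
Bob     | Networks     


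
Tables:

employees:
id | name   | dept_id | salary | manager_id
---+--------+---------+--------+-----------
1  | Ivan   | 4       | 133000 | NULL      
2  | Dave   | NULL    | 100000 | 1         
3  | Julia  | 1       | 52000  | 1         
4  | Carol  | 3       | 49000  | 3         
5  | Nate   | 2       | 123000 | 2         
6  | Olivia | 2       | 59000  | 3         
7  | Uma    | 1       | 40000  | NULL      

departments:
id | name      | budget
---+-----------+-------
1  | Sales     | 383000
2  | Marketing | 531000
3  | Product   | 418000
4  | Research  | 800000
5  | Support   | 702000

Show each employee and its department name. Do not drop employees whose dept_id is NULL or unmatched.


LEFT JOIN keeps every row from employees (the left table); where dept_id has no match in departments, the department columns become NULL. Walk through each employee:
  - employee 1 (Ivan): dept_id=4 -> matches Research
  - employee 2 (Dave): dept_id=NULL, no match -> kept with NULL
  - employee 3 (Julia): dept_id=1 -> matches Sales
  - employee 4 (Carol): dept_id=3 -> matches Product
  - employee 5 (Nate): dept_id=2 -> matches Marketing
  - employee 6 (Olivia): dept_id=2 -> matches Marketing
  - employee 7 (Uma): dept_id=1 -> matches Sales
All 7 rows appear; 1 has NULL department.

SQL:
SELECT a.name, b.name AS department
FROM employees a
LEFT JOIN departments b ON a.dept_id = b.id

Result:
name   | department
-------+-----------
Ivan   | Research  
Dave   | NULL      
Julia  | Sales     
Carol  | Product   
Nate   | Marketing 
Olivia | Marketing 
Uma    | Sales     


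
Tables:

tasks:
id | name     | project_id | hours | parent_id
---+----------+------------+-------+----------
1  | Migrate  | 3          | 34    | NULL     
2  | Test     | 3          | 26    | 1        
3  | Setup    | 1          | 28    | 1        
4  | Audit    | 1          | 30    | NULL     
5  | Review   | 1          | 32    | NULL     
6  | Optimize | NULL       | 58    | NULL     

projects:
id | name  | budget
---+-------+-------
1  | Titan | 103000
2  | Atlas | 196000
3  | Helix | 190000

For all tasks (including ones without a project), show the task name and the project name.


LEFT JOIN keeps every row from tasks (the left table); where project_id has no match in projects, the project columns become NULL. Walk through each task:
  - task 1 (Migrate): project_id=3 -> matches Helix
  - task 2 (Test): project_id=3 -> matches Helix
  - task 3 (Setup): project_id=1 -> matches Titan
  - task 4 (Audit): project_id=1 -> matches Titan
  - task 5 (Review): project_id=1 -> matches Titan
  - task 6 (Optimize): project_id=NULL, no match -> kept with NULL
All 6 rows appear; 1 has NULL project.

SQL:
SELECT a.name, b.name AS project
FROM tasks a
LEFT JOIN projects b ON a.project_id = b.id

Result:
name     | project
---------+--------
Migrate  | Helix  
Test     | Helix  
Setup    | Titan  
Audit    | Titan  
Review   | Titan  
Optimize | NULL   


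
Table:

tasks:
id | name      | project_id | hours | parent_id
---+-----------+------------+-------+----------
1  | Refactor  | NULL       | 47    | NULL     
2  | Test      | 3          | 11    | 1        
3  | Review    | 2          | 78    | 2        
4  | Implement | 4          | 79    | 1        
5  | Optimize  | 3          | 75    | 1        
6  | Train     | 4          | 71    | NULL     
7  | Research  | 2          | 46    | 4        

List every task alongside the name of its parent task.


This is a self-join: tasks is joined to a second copy of itself, matching each row's parent_id to another row's id. Use LEFT JOIN so rows with parent_id=NULL are kept.
  - task 1 (Refactor): parent_id=NULL -> NULL
  - task 2 (Test): parent_id=1 -> Refactor
  - task 3 (Review): parent_id=2 -> Test
  - task 4 (Implement): parent_id=1 -> Refactor
  - task 5 (Optimize): parent_id=1 -> Refactor
  - task 6 (Train): parent_id=NULL -> NULL
  - task 7 (Research): parent_id=4 -> Implement

SQL:
SELECT a.name AS item, b.name AS parent
FROM tasks a
LEFT JOIN tasks b ON a.parent_id = b.id

Result:
item      | parent   
----------+----------
Refactor  | NULL     
Test      | Refactor 
Review    | Test     
Implement | Refactor 
Optimize  | Refactor 
Train     | NULL     
Research  | Implement


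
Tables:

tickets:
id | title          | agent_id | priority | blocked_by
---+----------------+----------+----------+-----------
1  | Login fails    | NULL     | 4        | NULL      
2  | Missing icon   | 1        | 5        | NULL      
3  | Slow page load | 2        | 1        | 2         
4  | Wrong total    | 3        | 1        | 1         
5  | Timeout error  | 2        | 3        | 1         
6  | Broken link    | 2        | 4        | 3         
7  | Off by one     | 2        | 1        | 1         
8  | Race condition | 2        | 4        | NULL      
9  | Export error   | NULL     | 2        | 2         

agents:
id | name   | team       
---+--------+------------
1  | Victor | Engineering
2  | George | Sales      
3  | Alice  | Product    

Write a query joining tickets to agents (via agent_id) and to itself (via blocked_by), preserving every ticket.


Two LEFT JOINs from the same base table tickets: one to agents via agent_id, one to tickets itself via blocked_by. Both are LEFT so every ticket is preserved.
Match against agents:
  - ticket 1 (Login fails): agent_id=NULL, no match -> kept with NULL
  - ticket 2 (Missing icon): agent_id=1 -> matches Victor
  - ticket 3 (Slow page load): agent_id=2 -> matches George
  - ticket 4 (Wrong total): agent_id=3 -> matches Alice
  - ticket 5 (Timeout error): agent_id=2 -> matches George
  - ticket 6 (Broken link): agent_id=2 -> matches George
  - ticket 7 (Off by one): agent_id=2 -> matches George
  - ticket 8 (Race condition): agent_id=2 -> matches George
  - ticket 9 (Export error): agent_id=NULL, no match -> kept with NULL
Match against tickets (self):
  - ticket 1 (Login fails): blocked_by=NULL -> NULL
  - ticket 2 (Missing icon): blocked_by=NULL -> NULL
  - ticket 3 (Slow page load): blocked_by=2 -> Missing icon
  - ticket 4 (Wrong total): blocked_by=1 -> Login fails
  - ticket 5 (Timeout error): blocked_by=1 -> Login fails
  - ticket 6 (Broken link): blocked_by=3 -> Slow page load
  - ticket 7 (Off by one): blocked_by=1 -> Login fails
  - ticket 8 (Race condition): blocked_by=NULL -> NULL
  - ticket 9 (Export error): blocked_by=2 -> Missing icon

SQL:
SELECT a.title, b.name AS agent, c.title AS blocked_by
FROM tickets a
LEFT JOIN agents b ON a.agent_id = b.id
LEFT JOIN tickets c ON a.blocked_by = c.id

Result:
title          | agent  | blocked_by    
---------------+--------+---------------
Login fails    | NULL   | NULL          
Missing icon   | Victor | NULL          
Slow page load | George | Missing icon  
Wrong total    | Alice  | Login fails   
Timeout error  | George | Login fails   
Broken link    | George | Slow page load
Off by one     | George | Login fails   
Race condition | George | NULL          
Export error   | NULL   | Missing icon  


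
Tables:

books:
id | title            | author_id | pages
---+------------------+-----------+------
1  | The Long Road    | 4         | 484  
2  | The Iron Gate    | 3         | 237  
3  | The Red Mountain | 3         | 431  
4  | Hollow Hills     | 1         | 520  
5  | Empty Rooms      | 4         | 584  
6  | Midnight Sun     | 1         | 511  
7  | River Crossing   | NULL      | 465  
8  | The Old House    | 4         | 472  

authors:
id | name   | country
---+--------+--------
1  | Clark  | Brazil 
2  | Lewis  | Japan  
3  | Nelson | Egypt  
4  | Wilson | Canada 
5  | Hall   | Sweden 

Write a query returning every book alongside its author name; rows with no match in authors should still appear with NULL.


LEFT JOIN keeps every row from books (the left table); where author_id has no match in authors, the author columns become NULL. Walk through each book:
  - book 1 (The Long Road): author_id=4 -> matches Wilson
  - book 2 (The Iron Gate): author_id=3 -> matches Nelson
  - book 3 (The Red Mountain): author_id=3 -> matches Nelson
  - book 4 (Hollow Hills): author_id=1 -> matches Clark
  - book 5 (Empty Rooms): author_id=4 -> matches Wilson
  - book 6 (Midnight Sun): author_id=1 -> matches Clark
  - book 7 (River Crossing): author_id=NULL, no match -> kept with NULL
  - book 8 (The Old House): author_id=4 -> matches Wilson
All 8 rows appear; 1 has NULL author.

SQL:
SELECT a.title, b.name AS author
FROM books a
LEFT JOIN authors b ON a.author_id = b.id

Result:
title            | author
-----------------+-------
The Long Road    | Wilson
The Iron Gate    | Nelson
The Red Mountain | Nelson
Hollow Hills     | Clark 
Empty Rooms      | Wilson
Midnight Sun     | Clark 
River Crossing   | NULL  
The Old House    | Wilson


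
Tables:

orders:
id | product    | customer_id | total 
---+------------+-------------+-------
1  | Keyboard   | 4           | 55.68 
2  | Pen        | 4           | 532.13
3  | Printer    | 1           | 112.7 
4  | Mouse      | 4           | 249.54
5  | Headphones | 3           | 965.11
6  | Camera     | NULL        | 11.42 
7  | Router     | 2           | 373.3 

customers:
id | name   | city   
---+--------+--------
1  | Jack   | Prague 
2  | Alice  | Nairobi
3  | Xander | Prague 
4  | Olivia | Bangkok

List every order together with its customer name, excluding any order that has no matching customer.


INNER JOIN keeps only orders rows whose customer_id matches an id in customers. Walk through each order:
  - order 1 (Keyboard): customer_id=4 -> matches Olivia
  - order 2 (Pen): customer_id=4 -> matches Olivia
  - order 3 (Printer): customer_id=1 -> matches Jack
  - order 4 (Mouse): customer_id=4 -> matches Olivia
  - order 5 (Headphones): customer_id=3 -> matches Xander
  - order 6 (Camera): customer_id=NULL, no match -> dropped
  - order 7 (Router): customer_id=2 -> matches Alice
So 1 of 7 rows is dropped.

SQL:
SELECT a.product, b.name AS customer
FROM orders a
INNER JOIN customers b ON a.customer_id = b.id

Result:
product    | customer
-----------+---------
Keyboard   | Olivia  
Pen        | Olivia  
Printer    | Jack    
Mouse      | Olivia  
Headphones | Xander  
Router     | Alice   


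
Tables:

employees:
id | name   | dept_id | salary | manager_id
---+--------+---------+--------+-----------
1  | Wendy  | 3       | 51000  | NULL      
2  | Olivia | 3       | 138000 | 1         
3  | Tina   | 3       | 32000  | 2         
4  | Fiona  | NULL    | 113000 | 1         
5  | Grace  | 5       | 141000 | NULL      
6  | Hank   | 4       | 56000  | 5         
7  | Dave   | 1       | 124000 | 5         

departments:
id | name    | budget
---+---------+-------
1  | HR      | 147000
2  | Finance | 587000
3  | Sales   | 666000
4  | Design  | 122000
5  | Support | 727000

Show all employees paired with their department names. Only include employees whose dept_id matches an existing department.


INNER JOIN keeps only employees rows whose dept_id matches an id in departments. Walk through each employee:
  - employee 1 (Wendy): dept_id=3 -> matches Sales
  - employee 2 (Olivia): dept_id=3 -> matches Sales
  - employee 3 (Tina): dept_id=3 -> matches Sales
  - employee 4 (Fiona): dept_id=NULL, no match -> dropped
  - employee 5 (Grace): dept_id=5 -> matches Support
  - employee 6 (Hank): dept_id=4 -> matches Design
  - employee 7 (Dave): dept_id=1 -> matches HR
So 1 of 7 rows is dropped.

SQL:
SELECT a.name, b.name AS department
FROM employees a
INNER JOIN departments b ON a.dept_id = b.id

Result:
name   | department
-------+-----------
Wendy  | Sales     
Olivia | Sales     
Tina   | Sales     
Grace  | Support   
Hank   | Design    
Dave   | HR        


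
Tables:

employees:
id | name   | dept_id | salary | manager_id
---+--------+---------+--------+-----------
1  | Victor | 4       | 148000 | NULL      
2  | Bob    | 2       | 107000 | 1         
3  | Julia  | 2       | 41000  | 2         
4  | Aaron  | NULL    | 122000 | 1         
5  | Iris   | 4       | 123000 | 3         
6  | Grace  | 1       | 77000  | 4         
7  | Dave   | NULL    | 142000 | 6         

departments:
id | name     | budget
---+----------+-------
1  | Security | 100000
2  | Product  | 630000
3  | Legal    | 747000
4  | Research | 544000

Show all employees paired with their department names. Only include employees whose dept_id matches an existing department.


INNER JOIN keeps only employees rows whose dept_id matches an id in departments. Walk through each employee:
  - employee 1 (Victor): dept_id=4 -> matches Research
  - employee 2 (Bob): dept_id=2 -> matches Product
  - employee 3 (Julia): dept_id=2 -> matches Product
  - employee 4 (Aaron): dept_id=NULL, no match -> dropped
  - employee 5 (Iris): dept_id=4 -> matches Research
  - employee 6 (Grace): dept_id=1 -> matches Security
  - employee 7 (Dave): dept_id=NULL, no match -> dropped
So 2 of 7 rows are dropped.

SQL:
SELECT a.name, b.name AS department
FROM employees a
INNER JOIN departments b ON a.dept_id = b.id

Result:
name   | department
-------+-----------
Victor | Research  
Bob    | Product   
Julia  | Product   
Iris   | Research  
Grace  | Security  


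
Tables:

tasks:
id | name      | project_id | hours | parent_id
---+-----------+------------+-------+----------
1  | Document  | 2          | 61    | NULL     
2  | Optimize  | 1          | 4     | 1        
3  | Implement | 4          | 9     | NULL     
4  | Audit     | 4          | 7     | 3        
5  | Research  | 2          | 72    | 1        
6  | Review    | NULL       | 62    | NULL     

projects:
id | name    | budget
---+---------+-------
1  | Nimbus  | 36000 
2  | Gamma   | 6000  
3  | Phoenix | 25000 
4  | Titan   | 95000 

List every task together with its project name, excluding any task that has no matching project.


INNER JOIN keeps only tasks rows whose project_id matches an id in projects. Walk through each task:
  - task 1 (Document): project_id=2 -> matches Gamma
  - task 2 (Optimize): project_id=1 -> matches Nimbus
  - task 3 (Implement): project_id=4 -> matches Titan
  - task 4 (Audit): project_id=4 -> matches Titan
  - task 5 (Research): project_id=2 -> matches Gamma
  - task 6 (Review): project_id=NULL, no match -> dropped
So 1 of 6 rows is dropped.

SQL:
SELECT a.name, b.name AS project
FROM tasks a
INNER JOIN projects b ON a.project_id = b.id

Result:
name      | project
----------+--------
Document  | Gamma  
Optimize  | Nimbus 
Implement | Titan  
Audit     | Titan  
Research  | Gamma  


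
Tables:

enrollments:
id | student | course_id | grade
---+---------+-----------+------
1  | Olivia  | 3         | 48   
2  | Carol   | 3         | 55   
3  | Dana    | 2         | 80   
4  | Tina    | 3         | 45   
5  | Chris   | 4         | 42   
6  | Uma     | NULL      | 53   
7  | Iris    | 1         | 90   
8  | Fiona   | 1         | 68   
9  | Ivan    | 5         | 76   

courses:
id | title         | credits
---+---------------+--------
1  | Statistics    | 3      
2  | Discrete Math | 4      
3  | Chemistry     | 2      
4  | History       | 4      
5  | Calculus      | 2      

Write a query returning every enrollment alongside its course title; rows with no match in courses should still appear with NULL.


LEFT JOIN keeps every row from enrollments (the left table); where course_id has no match in courses, the course columns become NULL. Walk through each enrollment:
  - enrollment 1 (Olivia): course_id=3 -> matches Chemistry
  - enrollment 2 (Carol): course_id=3 -> matches Chemistry
  - enrollment 3 (Dana): course_id=2 -> matches Discrete Math
  - enrollment 4 (Tina): course_id=3 -> matches Chemistry
  - enrollment 5 (Chris): course_id=4 -> matches History
  - enrollment 6 (Uma): course_id=NULL, no match -> kept with NULL
  - enrollment 7 (Iris): course_id=1 -> matches Statistics
  - enrollment 8 (Fiona): course_id=1 -> matches Statistics
  - enrollment 9 (Ivan): course_id=5 -> matches Calculus
All 9 rows appear; 1 has NULL course.

SQL:
SELECT a.student, b.title AS course
FROM enrollments a
LEFT JOIN courses b ON a.course_id = b.id

Result:
student | course       
--------+--------------
Olivia  | Chemistry    
Carol   | Chemistry    
Dana    | Discrete Math
Tina    | Chemistry    
Chris   | History      
Uma     | NULL         
Iris    | Statistics   
Fiona   | Statistics   
Ivan    | Calculus     


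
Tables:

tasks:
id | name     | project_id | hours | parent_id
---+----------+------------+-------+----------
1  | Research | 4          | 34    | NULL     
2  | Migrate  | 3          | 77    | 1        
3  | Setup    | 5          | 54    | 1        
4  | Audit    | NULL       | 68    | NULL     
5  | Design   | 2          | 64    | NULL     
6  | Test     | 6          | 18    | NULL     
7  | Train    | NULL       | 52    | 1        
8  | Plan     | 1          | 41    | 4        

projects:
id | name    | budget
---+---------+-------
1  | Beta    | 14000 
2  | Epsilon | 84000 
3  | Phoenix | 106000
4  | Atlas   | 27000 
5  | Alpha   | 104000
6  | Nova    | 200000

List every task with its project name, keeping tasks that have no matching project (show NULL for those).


LEFT JOIN keeps every row from tasks (the left table); where project_id has no match in projects, the project columns become NULL. Walk through each task:
  - task 1 (Research): project_id=4 -> matches Atlas
  - task 2 (Migrate): project_id=3 -> matches Phoenix
  - task 3 (Setup): project_id=5 -> matches Alpha
  - task 4 (Audit): project_id=NULL, no match -> kept with NULL
  - task 5 (Design): project_id=2 -> matches Epsilon
  - task 6 (Test): project_id=6 -> matches Nova
  - task 7 (Train): project_id=NULL, no match -> kept with NULL
  - task 8 (Plan): project_id=1 -> matches Beta
All 8 rows appear; 2 have NULL project.

SQL:
SELECT a.name, b.name AS project
FROM tasks a
LEFT JOIN projects b ON a.project_id = b.id

Result:
name     | project
---------+--------
Research | Atlas  
Migrate  | Phoenix
Setup    | Alpha  
Audit    | NULL   
Design   | Epsilon
Test     | Nova   
Train    | NULL   
Plan     | Beta   


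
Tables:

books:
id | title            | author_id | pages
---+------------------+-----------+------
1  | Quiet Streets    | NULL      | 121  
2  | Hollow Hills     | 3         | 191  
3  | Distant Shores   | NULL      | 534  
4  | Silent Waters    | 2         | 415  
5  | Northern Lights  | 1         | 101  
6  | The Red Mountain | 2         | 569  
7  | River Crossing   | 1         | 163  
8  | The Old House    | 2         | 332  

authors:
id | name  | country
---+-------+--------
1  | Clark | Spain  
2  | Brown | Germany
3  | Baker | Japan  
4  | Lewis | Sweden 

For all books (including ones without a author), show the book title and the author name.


LEFT JOIN keeps every row from books (the left table); where author_id has no match in authors, the author columns become NULL. Walk through each book:
  - book 1 (Quiet Streets): author_id=NULL, no match -> kept with NULL
  - book 2 (Hollow Hills): author_id=3 -> matches Baker
  - book 3 (Distant Shores): author_id=NULL, no match -> kept with NULL
  - book 4 (Silent Waters): author_id=2 -> matches Brown
  - book 5 (Northern Lights): author_id=1 -> matches Clark
  - book 6 (The Red Mountain): author_id=2 -> matches Brown
  - book 7 (River Crossing): author_id=1 -> matches Clark
  - book 8 (The Old House): author_id=2 -> matches Brown
All 8 rows appear; 2 have NULL author.

SQL:
SELECT a.title, b.name AS author
FROM books a
LEFT JOIN authors b ON a.author_id = b.id

Result:
title            | author
-----------------+-------
Quiet Streets    | NULL  
Hollow Hills     | Baker 
Distant Shores   | NULL  
Silent Waters    | Brown 
Northern Lights  | Clark 
The Red Mountain | Brown 
River Crossing   | Clark 
The Old House    | Brown 


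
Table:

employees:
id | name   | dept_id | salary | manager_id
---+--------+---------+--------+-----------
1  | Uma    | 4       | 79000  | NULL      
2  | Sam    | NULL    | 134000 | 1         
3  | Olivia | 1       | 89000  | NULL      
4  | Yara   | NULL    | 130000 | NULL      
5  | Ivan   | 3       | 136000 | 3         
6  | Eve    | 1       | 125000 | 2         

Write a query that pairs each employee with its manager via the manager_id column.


This is a self-join: employees is joined to a second copy of itself, matching each row's manager_id to another row's id. Use LEFT JOIN so rows with manager_id=NULL are kept.
  - employee 1 (Uma): manager_id=NULL -> NULL
  - employee 2 (Sam): manager_id=1 -> Uma
  - employee 3 (Olivia): manager_id=NULL -> NULL
  - employee 4 (Yara): manager_id=NULL -> NULL
  - employee 5 (Ivan): manager_id=3 -> Olivia
  - employee 6 (Eve): manager_id=2 -> Sam

SQL:
SELECT a.name AS item, b.name AS manager
FROM employees a
LEFT JOIN employees b ON a.manager_id = b.id

Result:
item   | manager
-------+--------
Uma    | NULL   
Sam    | Uma    
Olivia | NULL   
Yara   | NULL   
Ivan   | Olivia 
Eve    | Sam    


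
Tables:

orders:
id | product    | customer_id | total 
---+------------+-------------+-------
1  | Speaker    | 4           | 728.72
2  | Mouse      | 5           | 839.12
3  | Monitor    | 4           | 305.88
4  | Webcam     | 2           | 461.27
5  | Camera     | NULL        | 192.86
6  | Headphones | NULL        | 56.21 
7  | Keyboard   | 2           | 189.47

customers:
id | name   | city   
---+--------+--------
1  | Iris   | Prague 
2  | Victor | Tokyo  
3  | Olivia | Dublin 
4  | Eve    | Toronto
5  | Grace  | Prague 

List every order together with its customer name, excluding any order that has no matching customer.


INNER JOIN keeps only orders rows whose customer_id matches an id in customers. Walk through each order:
  - order 1 (Speaker): customer_id=4 -> matches Eve
  - order 2 (Mouse): customer_id=5 -> matches Grace
  - order 3 (Monitor): customer_id=4 -> matches Eve
  - order 4 (Webcam): customer_id=2 -> matches Victor
  - order 5 (Camera): customer_id=NULL, no match -> dropped
  - order 6 (Headphones): customer_id=NULL, no match -> dropped
  - order 7 (Keyboard): customer_id=2 -> matches Victor
So 2 of 7 rows are dropped.

SQL:
SELECT a.product, b.name AS customer
FROM orders a
INNER JOIN customers b ON a.customer_id = b.id

Result:
product  | customer
---------+---------
Speaker  | Eve     
Mouse    | Grace   
Monitor  | Eve     
Webcam   | Victor  
Keyboard | Victor  


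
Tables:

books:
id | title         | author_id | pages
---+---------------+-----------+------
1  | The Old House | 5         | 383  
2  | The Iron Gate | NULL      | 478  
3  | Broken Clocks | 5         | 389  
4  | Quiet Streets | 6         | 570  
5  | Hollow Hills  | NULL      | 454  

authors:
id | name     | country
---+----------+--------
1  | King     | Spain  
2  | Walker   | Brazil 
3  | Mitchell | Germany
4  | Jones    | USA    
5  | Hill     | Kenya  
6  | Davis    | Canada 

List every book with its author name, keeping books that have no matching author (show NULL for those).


LEFT JOIN keeps every row from books (the left table); where author_id has no match in authors, the author columns become NULL. Walk through each book:
  - book 1 (The Old House): author_id=5 -> matches Hill
  - book 2 (The Iron Gate): author_id=NULL, no match -> kept with NULL
  - book 3 (Broken Clocks): author_id=5 -> matches Hill
  - book 4 (Quiet Streets): author_id=6 -> matches Davis
  - book 5 (Hollow Hills): author_id=NULL, no match -> kept with NULL
All 5 rows appear; 2 have NULL author.

SQL:
SELECT a.title, b.name AS author
FROM books a
LEFT JOIN authors b ON a.author_id = b.id

Result:
title         | author
--------------+-------
The Old House | Hill  
The Iron Gate | NULL  
Broken Clocks | Hill  
Quiet Streets | Davis 
Hollow Hills  | NULL  


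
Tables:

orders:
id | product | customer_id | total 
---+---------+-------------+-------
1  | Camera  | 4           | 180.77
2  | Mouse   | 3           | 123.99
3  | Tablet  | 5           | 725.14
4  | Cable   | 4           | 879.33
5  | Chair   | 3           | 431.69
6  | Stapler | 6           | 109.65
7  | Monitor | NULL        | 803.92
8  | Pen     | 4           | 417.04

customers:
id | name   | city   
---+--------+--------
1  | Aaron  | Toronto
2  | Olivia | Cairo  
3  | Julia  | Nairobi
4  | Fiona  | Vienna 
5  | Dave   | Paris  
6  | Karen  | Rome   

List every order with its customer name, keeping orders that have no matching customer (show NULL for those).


LEFT JOIN keeps every row from orders (the left table); where customer_id has no match in customers, the customer columns become NULL. Walk through each order:
  - order 1 (Camera): customer_id=4 -> matches Fiona
  - order 2 (Mouse): customer_id=3 -> matches Julia
  - order 3 (Tablet): customer_id=5 -> matches Dave
  - order 4 (Cable): customer_id=4 -> matches Fiona
  - order 5 (Chair): customer_id=3 -> matches Julia
  - order 6 (Stapler): customer_id=6 -> matches Karen
  - order 7 (Monitor): customer_id=NULL, no match -> kept with NULL
  - order 8 (Pen): customer_id=4 -> matches Fiona
All 8 rows appear; 1 has NULL customer.

SQL:
SELECT a.product, b.name AS customer
FROM orders a
LEFT JOIN customers b ON a.customer_id = b.id

Result:
product | customer
--------+---------
Camera  | Fiona   
Mouse   | Julia   
Tablet  | Dave    
Cable   | Fiona   
Chair   | Julia   
Stapler | Karen   
Monitor | NULL    
Pen     | Fiona   


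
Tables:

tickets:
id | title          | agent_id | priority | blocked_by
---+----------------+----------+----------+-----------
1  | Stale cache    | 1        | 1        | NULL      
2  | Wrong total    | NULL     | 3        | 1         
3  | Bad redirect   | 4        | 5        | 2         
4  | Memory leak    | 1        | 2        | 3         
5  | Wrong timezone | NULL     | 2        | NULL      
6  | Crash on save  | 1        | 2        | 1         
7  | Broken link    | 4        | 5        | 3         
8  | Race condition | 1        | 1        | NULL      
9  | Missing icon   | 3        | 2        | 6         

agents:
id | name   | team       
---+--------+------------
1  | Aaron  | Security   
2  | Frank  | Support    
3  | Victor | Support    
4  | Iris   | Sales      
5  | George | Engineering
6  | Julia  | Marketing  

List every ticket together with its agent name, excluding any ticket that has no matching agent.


INNER JOIN keeps only tickets rows whose agent_id matches an id in agents. Walk through each ticket:
  - ticket 1 (Stale cache): agent_id=1 -> matches Aaron
  - ticket 2 (Wrong total): agent_id=NULL, no match -> dropped
  - ticket 3 (Bad redirect): agent_id=4 -> matches Iris
  - ticket 4 (Memory leak): agent_id=1 -> matches Aaron
  - ticket 5 (Wrong timezone): agent_id=NULL, no match -> dropped
  - ticket 6 (Crash on save): agent_id=1 -> matches Aaron
  - ticket 7 (Broken link): agent_id=4 -> matches Iris
  - ticket 8 (Race condition): agent_id=1 -> matches Aaron
  - ticket 9 (Missing icon): agent_id=3 -> matches Victor
So 2 of 9 rows are dropped.

SQL:
SELECT a.title, b.name AS agent
FROM tickets a
INNER JOIN agents b ON a.agent_id = b.id

Result:
title          | agent 
---------------+-------
Stale cache    | Aaron 
Bad redirect   | Iris  
Memory leak    | Aaron 
Crash on save  | Aaron 
Broken link    | Iris  
Race condition | Aaron 
Missing icon   | Victor


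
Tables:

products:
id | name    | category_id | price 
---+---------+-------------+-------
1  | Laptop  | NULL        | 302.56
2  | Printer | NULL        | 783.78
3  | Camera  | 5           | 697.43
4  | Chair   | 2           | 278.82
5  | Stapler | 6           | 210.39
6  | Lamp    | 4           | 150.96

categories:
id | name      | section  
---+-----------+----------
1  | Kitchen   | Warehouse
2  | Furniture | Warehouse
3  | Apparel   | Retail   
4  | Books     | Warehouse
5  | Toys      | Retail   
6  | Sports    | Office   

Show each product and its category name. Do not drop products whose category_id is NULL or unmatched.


LEFT JOIN keeps every row from products (the left table); where category_id has no match in categories, the category columns become NULL. Walk through each product:
  - product 1 (Laptop): category_id=NULL, no match -> kept with NULL
  - product 2 (Printer): category_id=NULL, no match -> kept with NULL
  - product 3 (Camera): category_id=5 -> matches Toys
  - product 4 (Chair): category_id=2 -> matches Furniture
  - product 5 (Stapler): category_id=6 -> matches Sports
  - product 6 (Lamp): category_id=4 -> matches Books
All 6 rows appear; 2 have NULL category.

SQL:
SELECT a.name, b.name AS category
FROM products a
LEFT JOIN categories b ON a.category_id = b.id

Result:
name    | category 
--------+----------
Laptop  | NULL     
Printer | NULL     
Camera  | Toys     
Chair   | Furniture
Stapler | Sports   
Lamp    | Books    
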